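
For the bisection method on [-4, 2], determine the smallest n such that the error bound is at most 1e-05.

We need (b-a)/2^n ≤ 1e-05
(2 - (-4))/2^n ≤ 1e-05
6/2^n ≤ 1e-05
2^n ≥ 600000
n ≥ log₂(600000) = 19.19
n ≥ 20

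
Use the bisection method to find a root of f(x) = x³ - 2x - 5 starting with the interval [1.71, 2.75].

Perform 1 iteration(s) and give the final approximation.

f(x) = x³ - 2x - 5
Initial interval: [1.71, 2.75]

Iteration 1:
  c_1 = (1.710000 + 2.750000)/2 = 2.230000
  f(c_1) = f(2.230000) = 1.629567
  f(a) × f(c) < 0, new interval: [1.710000, 2.230000]

After 1 iteration(s), the approximation is c_1 = 2.230000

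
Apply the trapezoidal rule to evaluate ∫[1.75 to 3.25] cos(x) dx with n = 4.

f(x) = cos(x)
a = 1.75, b = 3.25, n = 4
h = (b - a)/n = 0.375000

Trapezoidal rule: (h/2)[f(x₀) + 2f(x₁) + 2f(x₂) + ... + f(xₙ)]

x_0 = 1.7500, f(x_0) = -0.178246, coefficient = 1
x_1 = 2.1250, f(x_1) = -0.526266, coefficient = 2
x_2 = 2.5000, f(x_2) = -0.801144, coefficient = 2
x_3 = 2.8750, f(x_3) = -0.964674, coefficient = 2
x_4 = 3.2500, f(x_4) = -0.994130, coefficient = 1

I ≈ (0.375000/2) × -5.756544 = -1.079352
Exact value: -1.092181
Error: 0.012829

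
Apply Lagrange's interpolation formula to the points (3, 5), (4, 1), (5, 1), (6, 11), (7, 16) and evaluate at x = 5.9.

Lagrange interpolation formula:
P(x) = Σ yᵢ × Lᵢ(x)
where Lᵢ(x) = Π_{j≠i} (x - xⱼ)/(xᵢ - xⱼ)

L_0(5.9) = (5.9 - 4)/(3 - 4) × (5.9 - 5)/(3 - 5) × (5.9 - 6)/(3 - 6) × (5.9 - 7)/(3 - 7) = 0.007837
L_1(5.9) = (5.9 - 3)/(4 - 3) × (5.9 - 5)/(4 - 5) × (5.9 - 6)/(4 - 6) × (5.9 - 7)/(4 - 7) = -0.047850
L_2(5.9) = (5.9 - 3)/(5 - 3) × (5.9 - 4)/(5 - 4) × (5.9 - 6)/(5 - 6) × (5.9 - 7)/(5 - 7) = 0.151525
L_3(5.9) = (5.9 - 3)/(6 - 3) × (5.9 - 4)/(6 - 4) × (5.9 - 5)/(6 - 5) × (5.9 - 7)/(6 - 7) = 0.909150
L_4(5.9) = (5.9 - 3)/(7 - 3) × (5.9 - 4)/(7 - 4) × (5.9 - 5)/(7 - 5) × (5.9 - 6)/(7 - 6) = -0.020662

P(5.9) = 5×L_0(5.9) + 1×L_1(5.9) + 1×L_2(5.9) + 11×L_3(5.9) + 16×L_4(5.9)
P(5.9) = 9.812913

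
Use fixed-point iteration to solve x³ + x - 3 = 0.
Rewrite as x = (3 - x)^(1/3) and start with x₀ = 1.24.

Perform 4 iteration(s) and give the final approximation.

Equation: x³ + x - 3 = 0
Fixed-point form: x = (3 - x)^(1/3)
x₀ = 1.24

x_1 = g(1.240000) = 1.207362
x_2 = g(1.207362) = 1.214780
x_3 = g(1.214780) = 1.213102
x_4 = g(1.213102) = 1.213482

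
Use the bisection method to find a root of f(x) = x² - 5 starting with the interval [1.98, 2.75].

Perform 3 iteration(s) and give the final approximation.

f(x) = x² - 5
Initial interval: [1.98, 2.75]

Iteration 1:
  c_1 = (1.980000 + 2.750000)/2 = 2.365000
  f(c_1) = f(2.365000) = 0.593225
  f(a) × f(c) < 0, new interval: [1.980000, 2.365000]
Iteration 2:
  c_2 = (1.980000 + 2.365000)/2 = 2.172500
  f(c_2) = f(2.172500) = -0.280244
  f(a) × f(c) ≥ 0, new interval: [2.172500, 2.365000]
Iteration 3:
  c_3 = (2.172500 + 2.365000)/2 = 2.268750
  f(c_3) = f(2.268750) = 0.147227
  f(a) × f(c) < 0, new interval: [2.172500, 2.268750]

After 3 iteration(s), the approximation is c_3 = 2.268750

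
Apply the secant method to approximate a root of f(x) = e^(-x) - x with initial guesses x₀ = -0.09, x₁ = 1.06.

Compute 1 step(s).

f(x) = e^(-x) - x
x₀ = -0.09, x₁ = 1.06

Secant formula: x_{n+1} = x_n - f(x_n)(x_n - x_{n-1})/(f(x_n) - f(x_{n-1}))

Iteration 1:
  f(-0.090000) = 1.184174
  f(1.060000) = -0.713544
  x_2 = 1.060000 - (-0.713544)×(1.060000 - (-0.090000))/(-0.713544 - 1.184174)
       = 0.627599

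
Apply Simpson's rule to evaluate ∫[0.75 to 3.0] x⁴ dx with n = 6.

f(x) = x⁴
a = 0.75, b = 3.0, n = 6
h = (b - a)/n = 0.375000

Simpson's rule: (h/3)[f(x₀) + 4f(x₁) + 2f(x₂) + ... + f(xₙ)]

x_0 = 0.7500, f(x_0) = 0.316406, coefficient = 1
x_1 = 1.1250, f(x_1) = 1.601807, coefficient = 4
x_2 = 1.5000, f(x_2) = 5.062500, coefficient = 2
x_3 = 1.8750, f(x_3) = 12.359619, coefficient = 4
x_4 = 2.2500, f(x_4) = 25.628906, coefficient = 2
x_5 = 2.6250, f(x_5) = 47.480713, coefficient = 4
x_6 = 3.0000, f(x_6) = 81.000000, coefficient = 1

I ≈ (0.375000/3) × 388.467773 = 48.558472
Exact value: 48.552539
Error: 0.005933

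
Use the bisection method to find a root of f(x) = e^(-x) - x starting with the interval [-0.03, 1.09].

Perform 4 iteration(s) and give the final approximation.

f(x) = e^(-x) - x
Initial interval: [-0.03, 1.09]

Iteration 1:
  c_1 = (-0.030000 + 1.090000)/2 = 0.530000
  f(c_1) = f(0.530000) = 0.058605
  f(a) × f(c) ≥ 0, new interval: [0.530000, 1.090000]
Iteration 2:
  c_2 = (0.530000 + 1.090000)/2 = 0.810000
  f(c_2) = f(0.810000) = -0.365142
  f(a) × f(c) < 0, new interval: [0.530000, 0.810000]
Iteration 3:
  c_3 = (0.530000 + 0.810000)/2 = 0.670000
  f(c_3) = f(0.670000) = -0.158291
  f(a) × f(c) < 0, new interval: [0.530000, 0.670000]
Iteration 4:
  c_4 = (0.530000 + 0.670000)/2 = 0.600000
  f(c_4) = f(0.600000) = -0.051188
  f(a) × f(c) < 0, new interval: [0.530000, 0.600000]

After 4 iteration(s), the approximation is c_4 = 0.600000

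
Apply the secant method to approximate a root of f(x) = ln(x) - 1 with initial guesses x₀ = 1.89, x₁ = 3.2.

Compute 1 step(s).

f(x) = ln(x) - 1
x₀ = 1.89, x₁ = 3.2

Secant formula: x_{n+1} = x_n - f(x_n)(x_n - x_{n-1})/(f(x_n) - f(x_{n-1}))

Iteration 1:
  f(1.890000) = -0.363423
  f(3.200000) = 0.163151
  x_2 = 3.200000 - 0.163151×(3.200000 - 1.890000)/(0.163151 - (-0.363423))
       = 2.794117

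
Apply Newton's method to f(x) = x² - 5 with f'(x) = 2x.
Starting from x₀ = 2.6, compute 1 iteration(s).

f(x) = x² - 5
f'(x) = 2x
x₀ = 2.6

Newton-Raphson formula: x_{n+1} = x_n - f(x_n)/f'(x_n)

Iteration 1:
  f(2.600000) = 1.760000
  f'(2.600000) = 5.200000
  x_1 = 2.600000 - 1.760000/5.200000 = 2.261538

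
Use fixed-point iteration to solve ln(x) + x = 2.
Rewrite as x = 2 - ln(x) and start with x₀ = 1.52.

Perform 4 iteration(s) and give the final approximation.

Equation: ln(x) + x = 2
Fixed-point form: x = 2 - ln(x)
x₀ = 1.52

x_1 = g(1.520000) = 1.581290
x_2 = g(1.581290) = 1.541759
x_3 = g(1.541759) = 1.567076
x_4 = g(1.567076) = 1.550789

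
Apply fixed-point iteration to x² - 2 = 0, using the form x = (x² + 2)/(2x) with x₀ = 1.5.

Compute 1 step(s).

Equation: x² - 2 = 0
Fixed-point form: x = (x² + 2)/(2x)
x₀ = 1.5

x_1 = g(1.500000) = 1.416667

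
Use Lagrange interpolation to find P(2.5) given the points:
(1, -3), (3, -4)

Lagrange interpolation formula:
P(x) = Σ yᵢ × Lᵢ(x)
where Lᵢ(x) = Π_{j≠i} (x - xⱼ)/(xᵢ - xⱼ)

L_0(2.5) = (2.5 - 3)/(1 - 3) = 0.250000
L_1(2.5) = (2.5 - 1)/(3 - 1) = 0.750000

P(2.5) = (-3)×L_0(2.5) + (-4)×L_1(2.5)
P(2.5) = -3.750000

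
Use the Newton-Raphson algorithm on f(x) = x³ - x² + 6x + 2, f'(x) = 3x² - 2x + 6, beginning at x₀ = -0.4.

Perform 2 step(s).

f(x) = x³ - x² + 6x + 2
f'(x) = 3x² - 2x + 6
x₀ = -0.4

Newton-Raphson formula: x_{n+1} = x_n - f(x_n)/f'(x_n)

Iteration 1:
  f(-0.400000) = -0.624000
  f'(-0.400000) = 7.280000
  x_1 = -0.400000 - (-0.624000)/7.280000 = -0.314286
Iteration 2:
  f(-0.314286) = -0.015534
  f'(-0.314286) = 6.924898
  x_2 = -0.314286 - (-0.015534)/6.924898 = -0.312043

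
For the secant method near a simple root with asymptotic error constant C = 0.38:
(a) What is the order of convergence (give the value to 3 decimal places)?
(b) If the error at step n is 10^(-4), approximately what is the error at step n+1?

(a) Secant method has superlinear convergence with order φ = (1+√5)/2 ≈ 1.618.
    This means |e_{n+1}| ≈ C|e_n|^1.618.

(b) With |e_n| = 10^(-4) and C = 0.38:
    |e_{n+1}| ≈ 0.38 × (10^(-4))^1.618 = 0.38 × 10^(-6.47)

(a) ≈ 1.618 (golden ratio); (b) |e_{n+1}| ≈ 1.281e-07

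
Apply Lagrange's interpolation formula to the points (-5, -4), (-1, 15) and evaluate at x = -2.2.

Lagrange interpolation formula:
P(x) = Σ yᵢ × Lᵢ(x)
where Lᵢ(x) = Π_{j≠i} (x - xⱼ)/(xᵢ - xⱼ)

L_0(-2.2) = (-2.2 - (-1))/(-5 - (-1)) = 0.300000
L_1(-2.2) = (-2.2 - (-5))/(-1 - (-5)) = 0.700000

P(-2.2) = (-4)×L_0(-2.2) + 15×L_1(-2.2)
P(-2.2) = 9.300000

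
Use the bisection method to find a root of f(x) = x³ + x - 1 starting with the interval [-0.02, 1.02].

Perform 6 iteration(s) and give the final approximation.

f(x) = x³ + x - 1
Initial interval: [-0.02, 1.02]

Iteration 1:
  c_1 = (-0.020000 + 1.020000)/2 = 0.500000
  f(c_1) = f(0.500000) = -0.375000
  f(a) × f(c) ≥ 0, new interval: [0.500000, 1.020000]
Iteration 2:
  c_2 = (0.500000 + 1.020000)/2 = 0.760000
  f(c_2) = f(0.760000) = 0.198976
  f(a) × f(c) < 0, new interval: [0.500000, 0.760000]
Iteration 3:
  c_3 = (0.500000 + 0.760000)/2 = 0.630000
  f(c_3) = f(0.630000) = -0.119953
  f(a) × f(c) ≥ 0, new interval: [0.630000, 0.760000]
Iteration 4:
  c_4 = (0.630000 + 0.760000)/2 = 0.695000
  f(c_4) = f(0.695000) = 0.030702
  f(a) × f(c) < 0, new interval: [0.630000, 0.695000]
Iteration 5:
  c_5 = (0.630000 + 0.695000)/2 = 0.662500
  f(c_5) = f(0.662500) = -0.046725
  f(a) × f(c) ≥ 0, new interval: [0.662500, 0.695000]
Iteration 6:
  c_6 = (0.662500 + 0.695000)/2 = 0.678750
  f(c_6) = f(0.678750) = -0.008549
  f(a) × f(c) ≥ 0, new interval: [0.678750, 0.695000]

After 6 iteration(s), the approximation is c_6 = 0.678750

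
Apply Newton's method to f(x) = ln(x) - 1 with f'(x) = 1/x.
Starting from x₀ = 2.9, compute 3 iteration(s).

f(x) = ln(x) - 1
f'(x) = 1/x
x₀ = 2.9

Newton-Raphson formula: x_{n+1} = x_n - f(x_n)/f'(x_n)

Iteration 1:
  f(2.900000) = 0.064711
  f'(2.900000) = 0.344828
  x_1 = 2.900000 - 0.064711/0.344828 = 2.712339
Iteration 2:
  f(2.712339) = -0.002189
  f'(2.712339) = 0.368685
  x_2 = 2.712339 - (-0.002189)/0.368685 = 2.718275
Iteration 3:
  f(2.718275) = -0.000002
  f'(2.718275) = 0.367880
  x_3 = 2.718275 - (-0.000002)/0.367880 = 2.718282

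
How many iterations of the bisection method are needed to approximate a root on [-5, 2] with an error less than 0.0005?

We need (b-a)/2^n ≤ 0.0005
(2 - (-5))/2^n ≤ 0.0005
7/2^n ≤ 0.0005
2^n ≥ 14000
n ≥ log₂(14000) = 13.77
n ≥ 14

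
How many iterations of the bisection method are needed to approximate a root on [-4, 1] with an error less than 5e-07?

We need (b-a)/2^n ≤ 5e-07
(1 - (-4))/2^n ≤ 5e-07
5/2^n ≤ 5e-07
2^n ≥ 10000000
n ≥ log₂(10000000) = 23.25
n ≥ 24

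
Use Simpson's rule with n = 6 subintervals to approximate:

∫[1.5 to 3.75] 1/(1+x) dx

f(x) = 1/(1+x)
a = 1.5, b = 3.75, n = 6
h = (b - a)/n = 0.375000

Simpson's rule: (h/3)[f(x₀) + 4f(x₁) + 2f(x₂) + ... + f(xₙ)]

x_0 = 1.5000, f(x_0) = 0.400000, coefficient = 1
x_1 = 1.8750, f(x_1) = 0.347826, coefficient = 4
x_2 = 2.2500, f(x_2) = 0.307692, coefficient = 2
x_3 = 2.6250, f(x_3) = 0.275862, coefficient = 4
x_4 = 3.0000, f(x_4) = 0.250000, coefficient = 2
x_5 = 3.3750, f(x_5) = 0.228571, coefficient = 4
x_6 = 3.7500, f(x_6) = 0.210526, coefficient = 1

I ≈ (0.375000/3) × 5.134949 = 0.641869
Exact value: 0.641854
Error: 0.000015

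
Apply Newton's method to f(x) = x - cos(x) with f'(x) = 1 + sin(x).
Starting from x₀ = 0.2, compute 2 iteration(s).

f(x) = x - cos(x)
f'(x) = 1 + sin(x)
x₀ = 0.2

Newton-Raphson formula: x_{n+1} = x_n - f(x_n)/f'(x_n)

Iteration 1:
  f(0.200000) = -0.780067
  f'(0.200000) = 1.198669
  x_1 = 0.200000 - (-0.780067)/1.198669 = 0.850777
Iteration 2:
  f(0.850777) = 0.191378
  f'(0.850777) = 1.751793
  x_2 = 0.850777 - 0.191378/1.751793 = 0.741530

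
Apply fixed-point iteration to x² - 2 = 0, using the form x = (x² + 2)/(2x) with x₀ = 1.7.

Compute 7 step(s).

Equation: x² - 2 = 0
Fixed-point form: x = (x² + 2)/(2x)
x₀ = 1.7

x_1 = g(1.700000) = 1.438235
x_2 = g(1.438235) = 1.414414
x_3 = g(1.414414) = 1.414214
x_4 = g(1.414214) = 1.414214
x_5 = g(1.414214) = 1.414214
x_6 = g(1.414214) = 1.414214
x_7 = g(1.414214) = 1.414214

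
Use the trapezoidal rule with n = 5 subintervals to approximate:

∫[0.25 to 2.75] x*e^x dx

f(x) = x*e^x
a = 0.25, b = 2.75, n = 5
h = (b - a)/n = 0.500000

Trapezoidal rule: (h/2)[f(x₀) + 2f(x₁) + 2f(x₂) + ... + f(xₙ)]

x_0 = 0.2500, f(x_0) = 0.321006, coefficient = 1
x_1 = 0.7500, f(x_1) = 1.587750, coefficient = 2
x_2 = 1.2500, f(x_2) = 4.362929, coefficient = 2
x_3 = 1.7500, f(x_3) = 10.070555, coefficient = 2
x_4 = 2.2500, f(x_4) = 21.347406, coefficient = 2
x_5 = 2.7500, f(x_5) = 43.017238, coefficient = 1

I ≈ (0.500000/2) × 118.075522 = 29.518881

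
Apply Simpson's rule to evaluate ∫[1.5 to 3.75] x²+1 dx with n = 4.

f(x) = x²+1
a = 1.5, b = 3.75, n = 4
h = (b - a)/n = 0.562500

Simpson's rule: (h/3)[f(x₀) + 4f(x₁) + 2f(x₂) + ... + f(xₙ)]

x_0 = 1.5000, f(x_0) = 3.250000, coefficient = 1
x_1 = 2.0625, f(x_1) = 5.253906, coefficient = 4
x_2 = 2.6250, f(x_2) = 7.890625, coefficient = 2
x_3 = 3.1875, f(x_3) = 11.160156, coefficient = 4
x_4 = 3.7500, f(x_4) = 15.062500, coefficient = 1

I ≈ (0.562500/3) × 99.750000 = 18.703125
Exact value: 18.703125
Error: 0.000000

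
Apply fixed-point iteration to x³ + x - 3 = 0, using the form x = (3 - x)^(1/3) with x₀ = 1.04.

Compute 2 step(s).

Equation: x³ + x - 3 = 0
Fixed-point form: x = (3 - x)^(1/3)
x₀ = 1.04

x_1 = g(1.040000) = 1.251465
x_2 = g(1.251465) = 1.204735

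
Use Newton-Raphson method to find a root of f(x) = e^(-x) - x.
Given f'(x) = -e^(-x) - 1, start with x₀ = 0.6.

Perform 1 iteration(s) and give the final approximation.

f(x) = e^(-x) - x
f'(x) = -e^(-x) - 1
x₀ = 0.6

Newton-Raphson formula: x_{n+1} = x_n - f(x_n)/f'(x_n)

Iteration 1:
  f(0.600000) = -0.051188
  f'(0.600000) = -1.548812
  x_1 = 0.600000 - (-0.051188)/(-1.548812) = 0.566950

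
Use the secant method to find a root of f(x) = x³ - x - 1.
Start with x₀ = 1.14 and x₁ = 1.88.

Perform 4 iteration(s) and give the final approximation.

f(x) = x³ - x - 1
x₀ = 1.14, x₁ = 1.88

Secant formula: x_{n+1} = x_n - f(x_n)(x_n - x_{n-1})/(f(x_n) - f(x_{n-1}))

Iteration 1:
  f(1.140000) = -0.658456
  f(1.880000) = 3.764672
  x_2 = 1.880000 - 3.764672×(1.880000 - 1.140000)/(3.764672 - (-0.658456))
       = 1.250161
Iteration 2:
  f(1.880000) = 3.764672
  f(1.250161) = -0.296280
  x_3 = 1.250161 - (-0.296280)×(1.250161 - 1.880000)/(-0.296280 - 3.764672)
       = 1.296113
Iteration 3:
  f(1.250161) = -0.296280
  f(1.296113) = -0.118760
  x_4 = 1.296113 - (-0.118760)×(1.296113 - 1.250161)/(-0.118760 - (-0.296280))
       = 1.326855
Iteration 4:
  f(1.296113) = -0.118760
  f(1.326855) = 0.009132
  x_5 = 1.326855 - 0.009132×(1.326855 - 1.296113)/(0.009132 - (-0.118760))
       = 1.324660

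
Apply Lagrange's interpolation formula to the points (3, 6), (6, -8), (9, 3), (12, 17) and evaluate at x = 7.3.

Lagrange interpolation formula:
P(x) = Σ yᵢ × Lᵢ(x)
where Lᵢ(x) = Π_{j≠i} (x - xⱼ)/(xᵢ - xⱼ)

L_0(7.3) = (7.3 - 6)/(3 - 6) × (7.3 - 9)/(3 - 9) × (7.3 - 12)/(3 - 12) = -0.064117
L_1(7.3) = (7.3 - 3)/(6 - 3) × (7.3 - 9)/(6 - 9) × (7.3 - 12)/(6 - 12) = 0.636241
L_2(7.3) = (7.3 - 3)/(9 - 3) × (7.3 - 6)/(9 - 6) × (7.3 - 12)/(9 - 12) = 0.486537
L_3(7.3) = (7.3 - 3)/(12 - 3) × (7.3 - 6)/(12 - 6) × (7.3 - 9)/(12 - 9) = -0.058660

P(7.3) = 6×L_0(7.3) + (-8)×L_1(7.3) + 3×L_2(7.3) + 17×L_3(7.3)
P(7.3) = -5.012247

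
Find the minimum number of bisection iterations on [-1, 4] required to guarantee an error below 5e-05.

We need (b-a)/2^n ≤ 5e-05
(4 - (-1))/2^n ≤ 5e-05
5/2^n ≤ 5e-05
2^n ≥ 100000
n ≥ log₂(100000) = 16.61
n ≥ 17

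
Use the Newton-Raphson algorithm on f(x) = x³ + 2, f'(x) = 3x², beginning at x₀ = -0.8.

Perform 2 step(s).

f(x) = x³ + 2
f'(x) = 3x²
x₀ = -0.8

Newton-Raphson formula: x_{n+1} = x_n - f(x_n)/f'(x_n)

Iteration 1:
  f(-0.800000) = 1.488000
  f'(-0.800000) = 1.920000
  x_1 = -0.800000 - 1.488000/1.920000 = -1.575000
Iteration 2:
  f(-1.575000) = -1.906984
  f'(-1.575000) = 7.441875
  x_2 = -1.575000 - (-1.906984)/7.441875 = -1.318749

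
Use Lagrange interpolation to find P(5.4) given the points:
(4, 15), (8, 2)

Lagrange interpolation formula:
P(x) = Σ yᵢ × Lᵢ(x)
where Lᵢ(x) = Π_{j≠i} (x - xⱼ)/(xᵢ - xⱼ)

L_0(5.4) = (5.4 - 8)/(4 - 8) = 0.650000
L_1(5.4) = (5.4 - 4)/(8 - 4) = 0.350000

P(5.4) = 15×L_0(5.4) + 2×L_1(5.4)
P(5.4) = 10.450000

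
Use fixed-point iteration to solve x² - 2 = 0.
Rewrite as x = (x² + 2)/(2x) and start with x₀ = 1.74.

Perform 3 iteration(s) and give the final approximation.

Equation: x² - 2 = 0
Fixed-point form: x = (x² + 2)/(2x)
x₀ = 1.74

x_1 = g(1.740000) = 1.444713
x_2 = g(1.444713) = 1.414535
x_3 = g(1.414535) = 1.414214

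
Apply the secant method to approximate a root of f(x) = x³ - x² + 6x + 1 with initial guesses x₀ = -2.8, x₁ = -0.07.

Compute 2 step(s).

f(x) = x³ - x² + 6x + 1
x₀ = -2.8, x₁ = -0.07

Secant formula: x_{n+1} = x_n - f(x_n)(x_n - x_{n-1})/(f(x_n) - f(x_{n-1}))

Iteration 1:
  f(-2.800000) = -45.592000
  f(-0.070000) = 0.574757
  x_2 = -0.070000 - 0.574757×(-0.070000 - (-2.800000))/(0.574757 - (-45.592000))
       = -0.103987
Iteration 2:
  f(-0.070000) = 0.574757
  f(-0.103987) = 0.364138
  x_3 = -0.103987 - 0.364138×(-0.103987 - (-0.070000))/(0.364138 - 0.574757)
       = -0.162748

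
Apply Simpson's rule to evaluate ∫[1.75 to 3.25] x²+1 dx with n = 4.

f(x) = x²+1
a = 1.75, b = 3.25, n = 4
h = (b - a)/n = 0.375000

Simpson's rule: (h/3)[f(x₀) + 4f(x₁) + 2f(x₂) + ... + f(xₙ)]

x_0 = 1.7500, f(x_0) = 4.062500, coefficient = 1
x_1 = 2.1250, f(x_1) = 5.515625, coefficient = 4
x_2 = 2.5000, f(x_2) = 7.250000, coefficient = 2
x_3 = 2.8750, f(x_3) = 9.265625, coefficient = 4
x_4 = 3.2500, f(x_4) = 11.562500, coefficient = 1

I ≈ (0.375000/3) × 89.250000 = 11.156250
Exact value: 11.156250
Error: 0.000000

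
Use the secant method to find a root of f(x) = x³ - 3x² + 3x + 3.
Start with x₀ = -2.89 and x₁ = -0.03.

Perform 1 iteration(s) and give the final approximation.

f(x) = x³ - 3x² + 3x + 3
x₀ = -2.89, x₁ = -0.03

Secant formula: x_{n+1} = x_n - f(x_n)(x_n - x_{n-1})/(f(x_n) - f(x_{n-1}))

Iteration 1:
  f(-2.890000) = -54.863869
  f(-0.030000) = 2.907273
  x_2 = -0.030000 - 2.907273×(-0.030000 - (-2.890000))/(2.907273 - (-54.863869))
       = -0.173927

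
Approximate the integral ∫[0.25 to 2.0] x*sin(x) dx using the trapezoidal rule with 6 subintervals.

f(x) = x*sin(x)
a = 0.25, b = 2.0, n = 6
h = (b - a)/n = 0.291667

Trapezoidal rule: (h/2)[f(x₀) + 2f(x₁) + 2f(x₂) + ... + f(xₙ)]

x_0 = 0.2500, f(x_0) = 0.061851, coefficient = 1
x_1 = 0.5417, f(x_1) = 0.279264, coefficient = 2
x_2 = 0.8333, f(x_2) = 0.616814, coefficient = 2
x_3 = 1.1250, f(x_3) = 1.015051, coefficient = 2
x_4 = 1.4167, f(x_4) = 1.399873, coefficient = 2
x_5 = 1.7083, f(x_5) = 1.692201, coefficient = 2
x_6 = 2.0000, f(x_6) = 1.818595, coefficient = 1

I ≈ (0.291667/2) × 11.886852 = 1.733499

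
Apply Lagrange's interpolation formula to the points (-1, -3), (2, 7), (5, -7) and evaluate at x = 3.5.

Lagrange interpolation formula:
P(x) = Σ yᵢ × Lᵢ(x)
where Lᵢ(x) = Π_{j≠i} (x - xⱼ)/(xᵢ - xⱼ)

L_0(3.5) = (3.5 - 2)/(-1 - 2) × (3.5 - 5)/(-1 - 5) = -0.125000
L_1(3.5) = (3.5 - (-1))/(2 - (-1)) × (3.5 - 5)/(2 - 5) = 0.750000
L_2(3.5) = (3.5 - (-1))/(5 - (-1)) × (3.5 - 2)/(5 - 2) = 0.375000

P(3.5) = (-3)×L_0(3.5) + 7×L_1(3.5) + (-7)×L_2(3.5)
P(3.5) = 3.000000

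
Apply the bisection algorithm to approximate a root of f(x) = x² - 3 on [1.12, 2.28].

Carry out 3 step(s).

f(x) = x² - 3
Initial interval: [1.12, 2.28]

Iteration 1:
  c_1 = (1.120000 + 2.280000)/2 = 1.700000
  f(c_1) = f(1.700000) = -0.110000
  f(a) × f(c) ≥ 0, new interval: [1.700000, 2.280000]
Iteration 2:
  c_2 = (1.700000 + 2.280000)/2 = 1.990000
  f(c_2) = f(1.990000) = 0.960100
  f(a) × f(c) < 0, new interval: [1.700000, 1.990000]
Iteration 3:
  c_3 = (1.700000 + 1.990000)/2 = 1.845000
  f(c_3) = f(1.845000) = 0.404025
  f(a) × f(c) < 0, new interval: [1.700000, 1.845000]

After 3 iteration(s), the approximation is c_3 = 1.845000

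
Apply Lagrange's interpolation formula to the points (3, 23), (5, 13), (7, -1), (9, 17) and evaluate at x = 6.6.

Lagrange interpolation formula:
P(x) = Σ yᵢ × Lᵢ(x)
where Lᵢ(x) = Π_{j≠i} (x - xⱼ)/(xᵢ - xⱼ)

L_0(6.6) = (6.6 - 5)/(3 - 5) × (6.6 - 7)/(3 - 7) × (6.6 - 9)/(3 - 9) = -0.032000
L_1(6.6) = (6.6 - 3)/(5 - 3) × (6.6 - 7)/(5 - 7) × (6.6 - 9)/(5 - 9) = 0.216000
L_2(6.6) = (6.6 - 3)/(7 - 3) × (6.6 - 5)/(7 - 5) × (6.6 - 9)/(7 - 9) = 0.864000
L_3(6.6) = (6.6 - 3)/(9 - 3) × (6.6 - 5)/(9 - 5) × (6.6 - 7)/(9 - 7) = -0.048000

P(6.6) = 23×L_0(6.6) + 13×L_1(6.6) + (-1)×L_2(6.6) + 17×L_3(6.6)
P(6.6) = 0.392000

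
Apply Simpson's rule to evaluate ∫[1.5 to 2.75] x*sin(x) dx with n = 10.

f(x) = x*sin(x)
a = 1.5, b = 2.75, n = 10
h = (b - a)/n = 0.125000

Simpson's rule: (h/3)[f(x₀) + 4f(x₁) + 2f(x₂) + ... + f(xₙ)]

x_0 = 1.5000, f(x_0) = 1.496242, coefficient = 1
x_1 = 1.6250, f(x_1) = 1.622613, coefficient = 4
x_2 = 1.7500, f(x_2) = 1.721975, coefficient = 2
x_3 = 1.8750, f(x_3) = 1.788911, coefficient = 4
x_4 = 2.0000, f(x_4) = 1.818595, coefficient = 2
x_5 = 2.1250, f(x_5) = 1.806930, coefficient = 4
x_6 = 2.2500, f(x_6) = 1.750665, coefficient = 2
x_7 = 2.3750, f(x_7) = 1.647502, coefficient = 4
x_8 = 2.5000, f(x_8) = 1.496180, coefficient = 2
x_9 = 2.6250, f(x_9) = 1.296541, coefficient = 4
x_10 = 2.7500, f(x_10) = 1.049568, coefficient = 1

I ≈ (0.125000/3) × 48.770627 = 2.032109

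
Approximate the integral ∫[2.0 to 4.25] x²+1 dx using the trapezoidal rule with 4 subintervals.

f(x) = x²+1
a = 2.0, b = 4.25, n = 4
h = (b - a)/n = 0.562500

Trapezoidal rule: (h/2)[f(x₀) + 2f(x₁) + 2f(x₂) + ... + f(xₙ)]

x_0 = 2.0000, f(x_0) = 5.000000, coefficient = 1
x_1 = 2.5625, f(x_1) = 7.566406, coefficient = 2
x_2 = 3.1250, f(x_2) = 10.765625, coefficient = 2
x_3 = 3.6875, f(x_3) = 14.597656, coefficient = 2
x_4 = 4.2500, f(x_4) = 19.062500, coefficient = 1

I ≈ (0.562500/2) × 89.921875 = 25.290527
Exact value: 25.171875
Error: 0.118652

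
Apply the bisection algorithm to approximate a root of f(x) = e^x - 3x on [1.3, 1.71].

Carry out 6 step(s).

f(x) = e^x - 3x
Initial interval: [1.3, 1.71]

Iteration 1:
  c_1 = (1.300000 + 1.710000)/2 = 1.505000
  f(c_1) = f(1.505000) = -0.010846
  f(a) × f(c) ≥ 0, new interval: [1.505000, 1.710000]
Iteration 2:
  c_2 = (1.505000 + 1.710000)/2 = 1.607500
  f(c_2) = f(1.607500) = 0.167820
  f(a) × f(c) < 0, new interval: [1.505000, 1.607500]
Iteration 3:
  c_3 = (1.505000 + 1.607500)/2 = 1.556250
  f(c_3) = f(1.556250) = 0.072259
  f(a) × f(c) < 0, new interval: [1.505000, 1.556250]
Iteration 4:
  c_4 = (1.505000 + 1.556250)/2 = 1.530625
  f(c_4) = f(1.530625) = 0.029189
  f(a) × f(c) < 0, new interval: [1.505000, 1.530625]
Iteration 5:
  c_5 = (1.505000 + 1.530625)/2 = 1.517812
  f(c_5) = f(1.517812) = 0.008797
  f(a) × f(c) < 0, new interval: [1.505000, 1.517812]
Iteration 6:
  c_6 = (1.505000 + 1.517812)/2 = 1.511406
  f(c_6) = f(1.511406) = -0.001118
  f(a) × f(c) ≥ 0, new interval: [1.511406, 1.517812]

After 6 iteration(s), the approximation is c_6 = 1.511406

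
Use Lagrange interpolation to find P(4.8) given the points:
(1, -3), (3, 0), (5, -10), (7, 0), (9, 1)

Lagrange interpolation formula:
P(x) = Σ yᵢ × Lᵢ(x)
where Lᵢ(x) = Π_{j≠i} (x - xⱼ)/(xᵢ - xⱼ)

L_0(4.8) = (4.8 - 3)/(1 - 3) × (4.8 - 5)/(1 - 5) × (4.8 - 7)/(1 - 7) × (4.8 - 9)/(1 - 9) = -0.008663
L_1(4.8) = (4.8 - 1)/(3 - 1) × (4.8 - 5)/(3 - 5) × (4.8 - 7)/(3 - 7) × (4.8 - 9)/(3 - 9) = 0.073150
L_2(4.8) = (4.8 - 1)/(5 - 1) × (4.8 - 3)/(5 - 3) × (4.8 - 7)/(5 - 7) × (4.8 - 9)/(5 - 9) = 0.987525
L_3(4.8) = (4.8 - 1)/(7 - 1) × (4.8 - 3)/(7 - 3) × (4.8 - 5)/(7 - 5) × (4.8 - 9)/(7 - 9) = -0.059850
L_4(4.8) = (4.8 - 1)/(9 - 1) × (4.8 - 3)/(9 - 3) × (4.8 - 5)/(9 - 5) × (4.8 - 7)/(9 - 7) = 0.007838

P(4.8) = (-3)×L_0(4.8) + 0×L_1(4.8) + (-10)×L_2(4.8) + 0×L_3(4.8) + 1×L_4(4.8)
P(4.8) = -9.841425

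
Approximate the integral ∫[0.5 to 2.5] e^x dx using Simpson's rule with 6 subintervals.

f(x) = e^x
a = 0.5, b = 2.5, n = 6
h = (b - a)/n = 0.333333

Simpson's rule: (h/3)[f(x₀) + 4f(x₁) + 2f(x₂) + ... + f(xₙ)]

x_0 = 0.5000, f(x_0) = 1.648721, coefficient = 1
x_1 = 0.8333, f(x_1) = 2.300976, coefficient = 4
x_2 = 1.1667, f(x_2) = 3.211271, coefficient = 2
x_3 = 1.5000, f(x_3) = 4.481689, coefficient = 4
x_4 = 1.8333, f(x_4) = 6.254701, coefficient = 2
x_5 = 2.1667, f(x_5) = 8.729138, coefficient = 4
x_6 = 2.5000, f(x_6) = 12.182494, coefficient = 1

I ≈ (0.333333/3) × 94.810372 = 10.534486
Exact value: 10.533773
Error: 0.000713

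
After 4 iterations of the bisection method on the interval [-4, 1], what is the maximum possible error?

Bisection error bound: |error| ≤ (b-a)/2^n
|error| ≤ (1 - (-4))/2^4 = 5/2^4
|error| ≤ 0.3125000000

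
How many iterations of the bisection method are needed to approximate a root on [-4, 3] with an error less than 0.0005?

We need (b-a)/2^n ≤ 0.0005
(3 - (-4))/2^n ≤ 0.0005
7/2^n ≤ 0.0005
2^n ≥ 14000
n ≥ log₂(14000) = 13.77
n ≥ 14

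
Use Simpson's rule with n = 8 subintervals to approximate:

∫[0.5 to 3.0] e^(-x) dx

f(x) = e^(-x)
a = 0.5, b = 3.0, n = 8
h = (b - a)/n = 0.312500

Simpson's rule: (h/3)[f(x₀) + 4f(x₁) + 2f(x₂) + ... + f(xₙ)]

x_0 = 0.5000, f(x_0) = 0.606531, coefficient = 1
x_1 = 0.8125, f(x_1) = 0.443747, coefficient = 4
x_2 = 1.1250, f(x_2) = 0.324652, coefficient = 2
x_3 = 1.4375, f(x_3) = 0.237521, coefficient = 4
x_4 = 1.7500, f(x_4) = 0.173774, coefficient = 2
x_5 = 2.0625, f(x_5) = 0.127136, coefficient = 4
x_6 = 2.3750, f(x_6) = 0.093014, coefficient = 2
x_7 = 2.6875, f(x_7) = 0.068051, coefficient = 4
x_8 = 3.0000, f(x_8) = 0.049787, coefficient = 1

I ≈ (0.312500/3) × 5.345018 = 0.556773
Exact value: 0.556744
Error: 0.000029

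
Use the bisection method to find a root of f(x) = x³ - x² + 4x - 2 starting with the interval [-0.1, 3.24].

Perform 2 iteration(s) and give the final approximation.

f(x) = x³ - x² + 4x - 2
Initial interval: [-0.1, 3.24]

Iteration 1:
  c_1 = (-0.100000 + 3.240000)/2 = 1.570000
  f(c_1) = f(1.570000) = 5.684993
  f(a) × f(c) < 0, new interval: [-0.100000, 1.570000]
Iteration 2:
  c_2 = (-0.100000 + 1.570000)/2 = 0.735000
  f(c_2) = f(0.735000) = 0.796840
  f(a) × f(c) < 0, new interval: [-0.100000, 0.735000]

After 2 iteration(s), the approximation is c_2 = 0.735000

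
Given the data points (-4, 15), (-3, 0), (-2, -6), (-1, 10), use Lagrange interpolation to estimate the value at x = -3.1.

Lagrange interpolation formula:
P(x) = Σ yᵢ × Lᵢ(x)
where Lᵢ(x) = Π_{j≠i} (x - xⱼ)/(xᵢ - xⱼ)

L_0(-3.1) = (-3.1 - (-3))/(-4 - (-3)) × (-3.1 - (-2))/(-4 - (-2)) × (-3.1 - (-1))/(-4 - (-1)) = 0.038500
L_1(-3.1) = (-3.1 - (-4))/(-3 - (-4)) × (-3.1 - (-2))/(-3 - (-2)) × (-3.1 - (-1))/(-3 - (-1)) = 1.039500
L_2(-3.1) = (-3.1 - (-4))/(-2 - (-4)) × (-3.1 - (-3))/(-2 - (-3)) × (-3.1 - (-1))/(-2 - (-1)) = -0.094500
L_3(-3.1) = (-3.1 - (-4))/(-1 - (-4)) × (-3.1 - (-3))/(-1 - (-3)) × (-3.1 - (-2))/(-1 - (-2)) = 0.016500

P(-3.1) = 15×L_0(-3.1) + 0×L_1(-3.1) + (-6)×L_2(-3.1) + 10×L_3(-3.1)
P(-3.1) = 1.309500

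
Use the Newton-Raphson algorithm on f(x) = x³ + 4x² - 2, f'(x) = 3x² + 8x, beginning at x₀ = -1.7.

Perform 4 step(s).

f(x) = x³ + 4x² - 2
f'(x) = 3x² + 8x
x₀ = -1.7

Newton-Raphson formula: x_{n+1} = x_n - f(x_n)/f'(x_n)

Iteration 1:
  f(-1.700000) = 4.647000
  f'(-1.700000) = -4.930000
  x_1 = -1.700000 - 4.647000/(-4.930000) = -0.757404
Iteration 2:
  f(-0.757404) = -0.139851
  f'(-0.757404) = -4.338248
  x_2 = -0.757404 - (-0.139851)/(-4.338248) = -0.789640
Iteration 3:
  f(-0.789640) = 0.001762
  f'(-0.789640) = -4.446527
  x_3 = -0.789640 - 0.001762/(-4.446527) = -0.789244
Iteration 4:
  f(-0.789244) = 0.000000
  f'(-0.789244) = -4.445234
  x_4 = -0.789244 - 0.000000/(-4.445234) = -0.789244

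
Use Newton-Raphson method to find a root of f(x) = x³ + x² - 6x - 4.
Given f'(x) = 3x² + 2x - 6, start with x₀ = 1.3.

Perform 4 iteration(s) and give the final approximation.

f(x) = x³ + x² - 6x - 4
f'(x) = 3x² + 2x - 6
x₀ = 1.3

Newton-Raphson formula: x_{n+1} = x_n - f(x_n)/f'(x_n)

Iteration 1:
  f(1.300000) = -7.913000
  f'(1.300000) = 1.670000
  x_1 = 1.300000 - (-7.913000)/1.670000 = 6.038323
Iteration 2:
  f(6.038323) = 216.396823
  f'(6.038323) = 115.460693
  x_2 = 6.038323 - 216.396823/115.460693 = 4.164120
Iteration 3:
  f(4.164120) = 60.560578
  f'(4.164120) = 54.347925
  x_3 = 4.164120 - 60.560578/54.347925 = 3.049807
Iteration 4:
  f(3.049807) = 15.369730
  f'(3.049807) = 28.003589
  x_4 = 3.049807 - 15.369730/28.003589 = 2.500959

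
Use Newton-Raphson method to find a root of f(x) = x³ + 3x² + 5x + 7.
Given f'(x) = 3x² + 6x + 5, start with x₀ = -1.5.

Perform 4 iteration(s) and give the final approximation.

f(x) = x³ + 3x² + 5x + 7
f'(x) = 3x² + 6x + 5
x₀ = -1.5

Newton-Raphson formula: x_{n+1} = x_n - f(x_n)/f'(x_n)

Iteration 1:
  f(-1.500000) = 2.875000
  f'(-1.500000) = 2.750000
  x_1 = -1.500000 - 2.875000/2.750000 = -2.545455
Iteration 2:
  f(-2.545455) = -2.782119
  f'(-2.545455) = 9.165289
  x_2 = -2.545455 - (-2.782119)/9.165289 = -2.241905
Iteration 3:
  f(-2.241905) = -0.399235
  f'(-2.241905) = 6.626985
  x_3 = -2.241905 - (-0.399235)/6.626985 = -2.181661
Iteration 4:
  f(-2.181661) = -0.013303
  f'(-2.181661) = 6.188969
  x_4 = -2.181661 - (-0.013303)/6.188969 = -2.179512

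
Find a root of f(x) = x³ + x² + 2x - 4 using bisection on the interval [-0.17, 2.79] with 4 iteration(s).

f(x) = x³ + x² + 2x - 4
Initial interval: [-0.17, 2.79]

Iteration 1:
  c_1 = (-0.170000 + 2.790000)/2 = 1.310000
  f(c_1) = f(1.310000) = 2.584191
  f(a) × f(c) < 0, new interval: [-0.170000, 1.310000]
Iteration 2:
  c_2 = (-0.170000 + 1.310000)/2 = 0.570000
  f(c_2) = f(0.570000) = -2.349907
  f(a) × f(c) ≥ 0, new interval: [0.570000, 1.310000]
Iteration 3:
  c_3 = (0.570000 + 1.310000)/2 = 0.940000
  f(c_3) = f(0.940000) = -0.405816
  f(a) × f(c) ≥ 0, new interval: [0.940000, 1.310000]
Iteration 4:
  c_4 = (0.940000 + 1.310000)/2 = 1.125000
  f(c_4) = f(1.125000) = 0.939453
  f(a) × f(c) < 0, new interval: [0.940000, 1.125000]

After 4 iteration(s), the approximation is c_4 = 1.125000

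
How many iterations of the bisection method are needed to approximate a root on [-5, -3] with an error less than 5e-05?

We need (b-a)/2^n ≤ 5e-05
(-3 - (-5))/2^n ≤ 5e-05
2/2^n ≤ 5e-05
2^n ≥ 40000
n ≥ log₂(40000) = 15.29
n ≥ 16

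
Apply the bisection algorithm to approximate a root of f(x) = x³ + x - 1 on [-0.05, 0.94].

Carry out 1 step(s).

f(x) = x³ + x - 1
Initial interval: [-0.05, 0.94]

Iteration 1:
  c_1 = (-0.050000 + 0.940000)/2 = 0.445000
  f(c_1) = f(0.445000) = -0.466879
  f(a) × f(c) ≥ 0, new interval: [0.445000, 0.940000]

After 1 iteration(s), the approximation is c_1 = 0.445000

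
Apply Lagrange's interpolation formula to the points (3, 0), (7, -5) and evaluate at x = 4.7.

Lagrange interpolation formula:
P(x) = Σ yᵢ × Lᵢ(x)
where Lᵢ(x) = Π_{j≠i} (x - xⱼ)/(xᵢ - xⱼ)

L_0(4.7) = (4.7 - 7)/(3 - 7) = 0.575000
L_1(4.7) = (4.7 - 3)/(7 - 3) = 0.425000

P(4.7) = 0×L_0(4.7) + (-5)×L_1(4.7)
P(4.7) = -2.125000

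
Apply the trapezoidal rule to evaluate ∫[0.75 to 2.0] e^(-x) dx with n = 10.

f(x) = e^(-x)
a = 0.75, b = 2.0, n = 10
h = (b - a)/n = 0.125000

Trapezoidal rule: (h/2)[f(x₀) + 2f(x₁) + 2f(x₂) + ... + f(xₙ)]

x_0 = 0.7500, f(x_0) = 0.472367, coefficient = 1
x_1 = 0.8750, f(x_1) = 0.416862, coefficient = 2
x_2 = 1.0000, f(x_2) = 0.367879, coefficient = 2
x_3 = 1.1250, f(x_3) = 0.324652, coefficient = 2
x_4 = 1.2500, f(x_4) = 0.286505, coefficient = 2
x_5 = 1.3750, f(x_5) = 0.252840, coefficient = 2
x_6 = 1.5000, f(x_6) = 0.223130, coefficient = 2
x_7 = 1.6250, f(x_7) = 0.196912, coefficient = 2
x_8 = 1.7500, f(x_8) = 0.173774, coefficient = 2
x_9 = 1.8750, f(x_9) = 0.153355, coefficient = 2
x_10 = 2.0000, f(x_10) = 0.135335, coefficient = 1

I ≈ (0.125000/2) × 5.399520 = 0.337470
Exact value: 0.337031
Error: 0.000439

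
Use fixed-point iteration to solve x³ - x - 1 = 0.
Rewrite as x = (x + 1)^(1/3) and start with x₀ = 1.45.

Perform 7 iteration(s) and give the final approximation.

Equation: x³ - x - 1 = 0
Fixed-point form: x = (x + 1)^(1/3)
x₀ = 1.45

x_1 = g(1.450000) = 1.348100
x_2 = g(1.348100) = 1.329144
x_3 = g(1.329144) = 1.325558
x_4 = g(1.325558) = 1.324878
x_5 = g(1.324878) = 1.324748
x_6 = g(1.324748) = 1.324724
x_7 = g(1.324724) = 1.324719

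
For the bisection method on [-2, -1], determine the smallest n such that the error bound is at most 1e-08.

We need (b-a)/2^n ≤ 1e-08
(-1 - (-2))/2^n ≤ 1e-08
1/2^n ≤ 1e-08
2^n ≥ 100000000
n ≥ log₂(100000000) = 26.58
n ≥ 27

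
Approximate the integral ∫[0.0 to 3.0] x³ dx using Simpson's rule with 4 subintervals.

f(x) = x³
a = 0.0, b = 3.0, n = 4
h = (b - a)/n = 0.750000

Simpson's rule: (h/3)[f(x₀) + 4f(x₁) + 2f(x₂) + ... + f(xₙ)]

x_0 = 0.0000, f(x_0) = 0.000000, coefficient = 1
x_1 = 0.7500, f(x_1) = 0.421875, coefficient = 4
x_2 = 1.5000, f(x_2) = 3.375000, coefficient = 2
x_3 = 2.2500, f(x_3) = 11.390625, coefficient = 4
x_4 = 3.0000, f(x_4) = 27.000000, coefficient = 1

I ≈ (0.750000/3) × 81.000000 = 20.250000
Exact value: 20.250000
Error: 0.000000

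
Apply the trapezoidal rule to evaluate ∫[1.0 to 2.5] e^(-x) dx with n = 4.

f(x) = e^(-x)
a = 1.0, b = 2.5, n = 4
h = (b - a)/n = 0.375000

Trapezoidal rule: (h/2)[f(x₀) + 2f(x₁) + 2f(x₂) + ... + f(xₙ)]

x_0 = 1.0000, f(x_0) = 0.367879, coefficient = 1
x_1 = 1.3750, f(x_1) = 0.252840, coefficient = 2
x_2 = 1.7500, f(x_2) = 0.173774, coefficient = 2
x_3 = 2.1250, f(x_3) = 0.119433, coefficient = 2
x_4 = 2.5000, f(x_4) = 0.082085, coefficient = 1

I ≈ (0.375000/2) × 1.542057 = 0.289136
Exact value: 0.285794
Error: 0.003341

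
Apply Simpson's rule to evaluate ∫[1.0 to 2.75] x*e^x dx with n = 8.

f(x) = x*e^x
a = 1.0, b = 2.75, n = 8
h = (b - a)/n = 0.218750

Simpson's rule: (h/3)[f(x₀) + 4f(x₁) + 2f(x₂) + ... + f(xₙ)]

x_0 = 1.0000, f(x_0) = 2.718282, coefficient = 1
x_1 = 1.2188, f(x_1) = 4.122978, coefficient = 4
x_2 = 1.4375, f(x_2) = 6.052101, coefficient = 2
x_3 = 1.6562, f(x_3) = 8.678130, coefficient = 4
x_4 = 1.8750, f(x_4) = 12.226536, coefficient = 2
x_5 = 2.0938, f(x_5) = 16.991390, coefficient = 4
x_6 = 2.3125, f(x_6) = 23.355423, coefficient = 2
x_7 = 2.5312, f(x_7) = 31.815807, coefficient = 4
x_8 = 2.7500, f(x_8) = 43.017238, coefficient = 1

I ≈ (0.218750/3) × 375.436856 = 27.375604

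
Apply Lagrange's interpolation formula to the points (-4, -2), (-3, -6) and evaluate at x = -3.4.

Lagrange interpolation formula:
P(x) = Σ yᵢ × Lᵢ(x)
where Lᵢ(x) = Π_{j≠i} (x - xⱼ)/(xᵢ - xⱼ)

L_0(-3.4) = (-3.4 - (-3))/(-4 - (-3)) = 0.400000
L_1(-3.4) = (-3.4 - (-4))/(-3 - (-4)) = 0.600000

P(-3.4) = (-2)×L_0(-3.4) + (-6)×L_1(-3.4)
P(-3.4) = -4.400000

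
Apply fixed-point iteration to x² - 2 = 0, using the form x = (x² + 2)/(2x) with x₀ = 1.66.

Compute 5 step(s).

Equation: x² - 2 = 0
Fixed-point form: x = (x² + 2)/(2x)
x₀ = 1.66

x_1 = g(1.660000) = 1.432410
x_2 = g(1.432410) = 1.414329
x_3 = g(1.414329) = 1.414214
x_4 = g(1.414214) = 1.414214
x_5 = g(1.414214) = 1.414214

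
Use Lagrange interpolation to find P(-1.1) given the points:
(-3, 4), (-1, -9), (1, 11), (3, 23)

Lagrange interpolation formula:
P(x) = Σ yᵢ × Lᵢ(x)
where Lᵢ(x) = Π_{j≠i} (x - xⱼ)/(xᵢ - xⱼ)

L_0(-1.1) = (-1.1 - (-1))/(-3 - (-1)) × (-1.1 - 1)/(-3 - 1) × (-1.1 - 3)/(-3 - 3) = 0.017938
L_1(-1.1) = (-1.1 - (-3))/(-1 - (-3)) × (-1.1 - 1)/(-1 - 1) × (-1.1 - 3)/(-1 - 3) = 1.022437
L_2(-1.1) = (-1.1 - (-3))/(1 - (-3)) × (-1.1 - (-1))/(1 - (-1)) × (-1.1 - 3)/(1 - 3) = -0.048688
L_3(-1.1) = (-1.1 - (-3))/(3 - (-3)) × (-1.1 - (-1))/(3 - (-1)) × (-1.1 - 1)/(3 - 1) = 0.008313

P(-1.1) = 4×L_0(-1.1) + (-9)×L_1(-1.1) + 11×L_2(-1.1) + 23×L_3(-1.1)
P(-1.1) = -9.474563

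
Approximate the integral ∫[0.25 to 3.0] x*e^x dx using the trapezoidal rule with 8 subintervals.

f(x) = x*e^x
a = 0.25, b = 3.0, n = 8
h = (b - a)/n = 0.343750

Trapezoidal rule: (h/2)[f(x₀) + 2f(x₁) + 2f(x₂) + ... + f(xₙ)]

x_0 = 0.2500, f(x_0) = 0.321006, coefficient = 1
x_1 = 0.5938, f(x_1) = 1.075142, coefficient = 2
x_2 = 0.9375, f(x_2) = 2.393990, coefficient = 2
x_3 = 1.2812, f(x_3) = 4.613958, coefficient = 2
x_4 = 1.6250, f(x_4) = 8.252431, coefficient = 2
x_5 = 1.9688, f(x_5) = 14.099634, coefficient = 2
x_6 = 2.3125, f(x_6) = 23.355423, coefficient = 2
x_7 = 2.6562, f(x_7) = 37.832380, coefficient = 2
x_8 = 3.0000, f(x_8) = 60.256611, coefficient = 1

I ≈ (0.343750/2) × 243.823534 = 41.907170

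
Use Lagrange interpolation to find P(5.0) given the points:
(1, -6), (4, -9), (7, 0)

Lagrange interpolation formula:
P(x) = Σ yᵢ × Lᵢ(x)
where Lᵢ(x) = Π_{j≠i} (x - xⱼ)/(xᵢ - xⱼ)

L_0(5.0) = (5.0 - 4)/(1 - 4) × (5.0 - 7)/(1 - 7) = -0.111111
L_1(5.0) = (5.0 - 1)/(4 - 1) × (5.0 - 7)/(4 - 7) = 0.888889
L_2(5.0) = (5.0 - 1)/(7 - 1) × (5.0 - 4)/(7 - 4) = 0.222222

P(5.0) = (-6)×L_0(5.0) + (-9)×L_1(5.0) + 0×L_2(5.0)
P(5.0) = -7.333333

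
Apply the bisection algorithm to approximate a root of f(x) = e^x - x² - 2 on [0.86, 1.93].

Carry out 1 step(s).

f(x) = e^x - x² - 2
Initial interval: [0.86, 1.93]

Iteration 1:
  c_1 = (0.860000 + 1.930000)/2 = 1.395000
  f(c_1) = f(1.395000) = 0.088950
  f(a) × f(c) < 0, new interval: [0.860000, 1.395000]

After 1 iteration(s), the approximation is c_1 = 1.395000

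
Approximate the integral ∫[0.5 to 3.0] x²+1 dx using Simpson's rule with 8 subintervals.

f(x) = x²+1
a = 0.5, b = 3.0, n = 8
h = (b - a)/n = 0.312500

Simpson's rule: (h/3)[f(x₀) + 4f(x₁) + 2f(x₂) + ... + f(xₙ)]

x_0 = 0.5000, f(x_0) = 1.250000, coefficient = 1
x_1 = 0.8125, f(x_1) = 1.660156, coefficient = 4
x_2 = 1.1250, f(x_2) = 2.265625, coefficient = 2
x_3 = 1.4375, f(x_3) = 3.066406, coefficient = 4
x_4 = 1.7500, f(x_4) = 4.062500, coefficient = 2
x_5 = 2.0625, f(x_5) = 5.253906, coefficient = 4
x_6 = 2.3750, f(x_6) = 6.640625, coefficient = 2
x_7 = 2.6875, f(x_7) = 8.222656, coefficient = 4
x_8 = 3.0000, f(x_8) = 10.000000, coefficient = 1

I ≈ (0.312500/3) × 110.000000 = 11.458333
Exact value: 11.458333
Error: 0.000000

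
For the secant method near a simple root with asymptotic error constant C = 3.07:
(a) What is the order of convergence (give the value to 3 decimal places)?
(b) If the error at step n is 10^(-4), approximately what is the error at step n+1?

(a) Secant method has superlinear convergence with order φ = (1+√5)/2 ≈ 1.618.
    This means |e_{n+1}| ≈ C|e_n|^1.618.

(b) With |e_n| = 10^(-4) and C = 3.07:
    |e_{n+1}| ≈ 3.07 × (10^(-4))^1.618 = 3.07 × 10^(-6.47)

(a) ≈ 1.618 (golden ratio); (b) |e_{n+1}| ≈ 1.035e-06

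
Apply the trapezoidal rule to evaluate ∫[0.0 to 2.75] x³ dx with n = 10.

f(x) = x³
a = 0.0, b = 2.75, n = 10
h = (b - a)/n = 0.275000

Trapezoidal rule: (h/2)[f(x₀) + 2f(x₁) + 2f(x₂) + ... + f(xₙ)]

x_0 = 0.0000, f(x_0) = 0.000000, coefficient = 1
x_1 = 0.2750, f(x_1) = 0.020797, coefficient = 2
x_2 = 0.5500, f(x_2) = 0.166375, coefficient = 2
x_3 = 0.8250, f(x_3) = 0.561516, coefficient = 2
x_4 = 1.1000, f(x_4) = 1.331000, coefficient = 2
x_5 = 1.3750, f(x_5) = 2.599609, coefficient = 2
x_6 = 1.6500, f(x_6) = 4.492125, coefficient = 2
x_7 = 1.9250, f(x_7) = 7.133328, coefficient = 2
x_8 = 2.2000, f(x_8) = 10.648000, coefficient = 2
x_9 = 2.4750, f(x_9) = 15.160922, coefficient = 2
x_10 = 2.7500, f(x_10) = 20.796875, coefficient = 1

I ≈ (0.275000/2) × 105.024219 = 14.440830
Exact value: 14.297852
Error: 0.142979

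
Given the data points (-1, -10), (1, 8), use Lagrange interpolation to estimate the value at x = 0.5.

Lagrange interpolation formula:
P(x) = Σ yᵢ × Lᵢ(x)
where Lᵢ(x) = Π_{j≠i} (x - xⱼ)/(xᵢ - xⱼ)

L_0(0.5) = (0.5 - 1)/(-1 - 1) = 0.250000
L_1(0.5) = (0.5 - (-1))/(1 - (-1)) = 0.750000

P(0.5) = (-10)×L_0(0.5) + 8×L_1(0.5)
P(0.5) = 3.500000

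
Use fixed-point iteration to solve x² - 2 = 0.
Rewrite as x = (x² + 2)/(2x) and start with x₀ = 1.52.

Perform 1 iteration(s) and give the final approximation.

Equation: x² - 2 = 0
Fixed-point form: x = (x² + 2)/(2x)
x₀ = 1.52

x_1 = g(1.520000) = 1.417895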